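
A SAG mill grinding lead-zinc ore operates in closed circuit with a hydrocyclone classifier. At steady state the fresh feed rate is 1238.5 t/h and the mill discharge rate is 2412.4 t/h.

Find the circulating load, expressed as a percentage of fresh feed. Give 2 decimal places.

CL = 94.78 %

M = F + R at steady state, so:
R = M − F = 2412.4 − 1238.5 = 1173.9 t/h
CL = 100·R/F = 100·1173.9/1238.5 = 94.78 %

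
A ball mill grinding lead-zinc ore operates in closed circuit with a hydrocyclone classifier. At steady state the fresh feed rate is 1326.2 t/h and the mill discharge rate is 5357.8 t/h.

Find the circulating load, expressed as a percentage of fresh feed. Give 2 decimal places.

CL = 304.00 %

Mill node: discharge = fresh + recycle.
R = M − F = 5357.8 − 1326.2 = 4031.6 t/h
CL = 100·R/F = 100·4031.6/1326.2 = 304.00 %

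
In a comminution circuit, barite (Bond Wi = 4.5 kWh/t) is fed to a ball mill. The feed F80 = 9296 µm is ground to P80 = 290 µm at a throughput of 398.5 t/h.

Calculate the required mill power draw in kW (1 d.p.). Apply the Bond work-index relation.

W = 10 Wi (1/√P80 − 1/√F80)  [Bond]
W = 10·4.5·(1/√290 − 1/√9296) = 10·4.5·(0.048350) = 2.1758 kWh/t
Power = W × throughput = 2.1758 kWh/t × 398.5 t/h = 867.0 kW

P = 867.0 kW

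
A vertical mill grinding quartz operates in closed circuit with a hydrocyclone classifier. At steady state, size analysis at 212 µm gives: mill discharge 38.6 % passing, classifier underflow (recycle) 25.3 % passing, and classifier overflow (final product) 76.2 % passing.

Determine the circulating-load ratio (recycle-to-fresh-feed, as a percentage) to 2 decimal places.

Classifier node, passing 212 µm:
r = (o − d)/(d − u)
r = (76.2 − 38.6)/(38.6 − 25.3) = 37.6/13.3 = 2.8271
CL = 100·r = 282.71 %

CL = 282.71 %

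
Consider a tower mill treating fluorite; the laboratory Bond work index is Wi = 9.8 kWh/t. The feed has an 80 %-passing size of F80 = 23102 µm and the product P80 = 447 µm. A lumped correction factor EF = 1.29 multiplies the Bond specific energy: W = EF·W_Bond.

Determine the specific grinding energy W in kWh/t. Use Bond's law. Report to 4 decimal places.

W = 10·Wi·(P80^(-½) − F80^(-½))
1/√447 = 0.047298;  1/√23102 = 0.006579
W = 10·9.8·(0.047298 − 0.006579) = 3.9905 kWh/t
Corrected W = EF·W_Bond = 1.29·3.9905 = 5.1477 kWh/t

W = 5.1477 kWh/t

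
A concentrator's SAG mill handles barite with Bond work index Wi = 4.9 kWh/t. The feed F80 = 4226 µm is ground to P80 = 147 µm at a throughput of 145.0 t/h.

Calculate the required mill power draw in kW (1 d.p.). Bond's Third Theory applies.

W = 10·Wi·[P80^(−½) − F80^(−½)]
W = 10·4.9·(1/√147 − 1/√4226) = 10·4.9·(0.067096) = 3.2877 kWh/t
Power = W × throughput = 3.2877 kWh/t × 145.0 t/h = 476.7 kW

P = 476.7 kW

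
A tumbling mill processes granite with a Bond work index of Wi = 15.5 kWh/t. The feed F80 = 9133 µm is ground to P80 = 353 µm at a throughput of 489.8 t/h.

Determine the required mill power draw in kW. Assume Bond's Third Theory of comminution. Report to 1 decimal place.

W = 10 Wi (P80^-0.5 − F80^-0.5)
W = 10·15.5·(1/√353 − 1/√9133) = 10·15.5·(0.042761) = 6.6279 kWh/t
P_mill = W·ṁ = 6.6279·489.8 = 3246.4 kW

P = 3246.4 kW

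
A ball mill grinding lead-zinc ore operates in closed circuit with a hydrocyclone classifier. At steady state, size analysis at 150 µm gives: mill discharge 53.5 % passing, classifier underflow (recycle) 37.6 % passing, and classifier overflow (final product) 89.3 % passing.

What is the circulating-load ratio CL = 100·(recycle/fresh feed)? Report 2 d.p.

Mass balance on the −150 µm fraction:
(1+r)d = ru + o → r = (o−d)/(d−u)
r = (89.3 − 53.5)/(53.5 − 37.6) = 35.8/15.9 = 2.2516
CL = 100·r = 225.16 %

CL = 225.16 %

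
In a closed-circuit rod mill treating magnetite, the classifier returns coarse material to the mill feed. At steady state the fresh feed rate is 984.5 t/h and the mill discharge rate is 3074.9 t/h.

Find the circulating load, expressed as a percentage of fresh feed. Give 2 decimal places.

CL = 212.33 %

Discharge = new feed + return, hence
R = M − F = 3074.9 − 984.5 = 2090.4 t/h
CL = 100·R/F = 100·2090.4/984.5 = 212.33 %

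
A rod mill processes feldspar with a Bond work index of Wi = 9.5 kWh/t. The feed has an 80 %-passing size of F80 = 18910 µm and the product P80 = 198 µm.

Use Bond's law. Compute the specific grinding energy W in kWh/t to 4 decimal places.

W = 6.0605 kWh/t

Bond:  W = 10 Wi (1/√P − 1/√F)
1/√198 = 0.071067;  1/√18910 = 0.007272
W = 10·9.5·(0.071067 − 0.007272) = 6.0605 kWh/t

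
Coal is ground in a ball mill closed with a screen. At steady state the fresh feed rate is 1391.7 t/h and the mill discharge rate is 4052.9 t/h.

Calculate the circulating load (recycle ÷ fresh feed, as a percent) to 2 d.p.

Steady state: M = F + R.
R = M − F = 4052.9 − 1391.7 = 2661.2 t/h
CL = 100·R/F = 100·2661.2/1391.7 = 191.22 %

CL = 191.22 %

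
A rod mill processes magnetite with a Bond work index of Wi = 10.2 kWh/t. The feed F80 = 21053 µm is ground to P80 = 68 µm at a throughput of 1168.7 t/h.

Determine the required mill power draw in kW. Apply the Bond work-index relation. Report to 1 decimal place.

P = 13634.4 kW

W = 10 Wi (P80^-0.5 − F80^-0.5)
W = 10·10.2·(1/√68 − 1/√21053) = 10·10.2·(0.114376) = 11.6663 kWh/t
P = W·T = 11.6663·1168.7 = 13634.4 kW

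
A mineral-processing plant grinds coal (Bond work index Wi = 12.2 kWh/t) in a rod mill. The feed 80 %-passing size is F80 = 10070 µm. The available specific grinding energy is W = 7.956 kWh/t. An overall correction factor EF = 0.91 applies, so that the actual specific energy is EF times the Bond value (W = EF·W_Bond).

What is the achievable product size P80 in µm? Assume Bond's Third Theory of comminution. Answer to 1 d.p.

W = 10 Wi / √P80 − 10 Wi / √F80
W_Bond = W / EF = 7.956 / 0.91 = 8.7429 kWh/t
1/√P80 = 1/√F80 + W_Bond/(10·Wi)
  = 8.7429/(10·12.2) + 1/√10070 = 0.071663 + 0.009965 = 0.081628
P80 = (1/0.081628)² = 12.2507² = 150.08 µm

P80 = 150.1 µm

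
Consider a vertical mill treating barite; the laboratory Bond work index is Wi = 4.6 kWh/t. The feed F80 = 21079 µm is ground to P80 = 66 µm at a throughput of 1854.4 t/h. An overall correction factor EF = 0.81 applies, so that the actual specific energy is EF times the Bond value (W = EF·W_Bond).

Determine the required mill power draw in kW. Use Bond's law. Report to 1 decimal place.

P = 8029.1 kW

Bond: W = 10·Wi·(1/√P80 − 1/√F80)
W = 10·4.6·(1/√66 − 1/√21079) = 10·4.6·(0.116204) = 5.3454 kWh/t
W_actual = 0.81 × 5.3454 = 4.3298 kWh/t
Mill draw = 4.3298 × 1854.4 = 8029.1 kW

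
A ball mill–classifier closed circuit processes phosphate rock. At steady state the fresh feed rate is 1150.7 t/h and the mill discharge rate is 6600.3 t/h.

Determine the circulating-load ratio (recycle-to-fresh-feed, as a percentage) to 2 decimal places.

Steady state: M = F + R.
R = M − F = 6600.3 − 1150.7 = 5449.6 t/h
CL = 100·R/F = 100·5449.6/1150.7 = 473.59 %

CL = 473.59 %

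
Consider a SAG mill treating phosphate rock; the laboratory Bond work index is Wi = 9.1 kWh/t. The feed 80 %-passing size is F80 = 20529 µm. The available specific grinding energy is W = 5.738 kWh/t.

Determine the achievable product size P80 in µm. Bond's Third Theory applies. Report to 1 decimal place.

W = 10 Wi / √P80 − 10 Wi / √F80
P80^-0.5 = F80^-0.5 + W/(10 Wi)
  = 5.7380/(10·9.1) + 1/√20529 = 0.063055 + 0.006979 = 0.070034
P80 = (1/0.070034)² = 14.2787² = 203.88 µm

P80 = 203.9 µm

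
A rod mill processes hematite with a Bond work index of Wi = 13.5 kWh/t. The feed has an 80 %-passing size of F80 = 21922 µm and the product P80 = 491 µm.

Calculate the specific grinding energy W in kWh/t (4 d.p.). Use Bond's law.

W = 5.1807 kWh/t

W = 10 Wi / √P80 − 10 Wi / √F80
1/√491 = 0.045129;  1/√21922 = 0.006754
W = 10·13.5·(0.045129 − 0.006754) = 5.1807 kWh/t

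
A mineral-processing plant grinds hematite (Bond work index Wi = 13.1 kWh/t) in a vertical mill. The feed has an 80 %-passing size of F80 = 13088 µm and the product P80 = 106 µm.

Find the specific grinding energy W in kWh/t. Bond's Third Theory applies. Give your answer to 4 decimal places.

W = 10 Wi / √P80 − 10 Wi / √F80
1/√106 = 0.097129;  1/√13088 = 0.008741
W = 10·13.1·(0.097129 − 0.008741) = 11.5788 kWh/t

W = 11.5788 kWh/t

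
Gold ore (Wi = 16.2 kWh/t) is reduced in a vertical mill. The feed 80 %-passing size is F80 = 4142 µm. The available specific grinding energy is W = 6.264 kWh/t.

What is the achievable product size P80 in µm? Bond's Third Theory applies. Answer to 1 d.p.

P80 = 340.4 µm

W = 10 Wi (1/√P80 − 1/√F80)  [Bond]
⇒ 1/√P80 = W/(10 Wi) + 1/√F80
  = 6.2640/(10·16.2) + 1/√4142 = 0.038667 + 0.015538 = 0.054205
P80 = (1/0.054205)² = 18.4486² = 340.35 µm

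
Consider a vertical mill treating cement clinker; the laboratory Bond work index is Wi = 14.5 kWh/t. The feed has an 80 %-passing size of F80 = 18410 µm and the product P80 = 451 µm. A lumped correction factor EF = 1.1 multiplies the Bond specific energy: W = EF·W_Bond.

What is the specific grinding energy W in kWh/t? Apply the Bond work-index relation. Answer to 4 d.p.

W = 6.3350 kWh/t

W = 10 Wi / √P80 − 10 Wi / √F80
1/√451 = 0.047088;  1/√18410 = 0.007370
W = 10·14.5·(0.047088 − 0.007370) = 5.7591 kWh/t
With EF = 1.1: W = 5.7591·1.1 = 6.3350 kWh/t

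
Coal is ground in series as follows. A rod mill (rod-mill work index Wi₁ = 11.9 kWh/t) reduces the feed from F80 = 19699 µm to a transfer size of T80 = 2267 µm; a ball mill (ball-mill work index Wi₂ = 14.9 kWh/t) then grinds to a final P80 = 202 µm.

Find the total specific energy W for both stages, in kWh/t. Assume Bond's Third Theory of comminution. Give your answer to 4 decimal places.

W = 10 Wi / √P80 − 10 Wi / √F80
Stage 1 (19699→2267 µm, Wi₁=11.9): W₁ = 10·11.9·(0.021003 − 0.007125) = 1.6515 kWh/t
Stage 2 (2267→202 µm, Wi₂=14.9): W₂ = 10·14.9·(0.070360 − 0.021003) = 7.3542 kWh/t
W = W₁ + W₂ = 1.6515 + 7.3542 = 9.0057 kWh/t

W = 9.0057 kWh/t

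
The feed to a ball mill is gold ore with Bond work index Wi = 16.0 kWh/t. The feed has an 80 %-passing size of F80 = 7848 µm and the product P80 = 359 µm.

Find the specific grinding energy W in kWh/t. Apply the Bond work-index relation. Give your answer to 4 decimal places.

W = 6.6384 kWh/t

W = 10 Wi (1/√P80 − 1/√F80)  [Bond]
1/√359 = 0.052778;  1/√7848 = 0.011288
W = 10·16.0·(0.052778 − 0.011288) = 6.6384 kWh/t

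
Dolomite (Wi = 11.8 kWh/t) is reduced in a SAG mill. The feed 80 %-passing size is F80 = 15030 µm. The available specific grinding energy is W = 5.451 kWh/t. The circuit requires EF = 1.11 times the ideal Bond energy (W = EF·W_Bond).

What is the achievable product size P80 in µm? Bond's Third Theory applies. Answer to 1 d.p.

W = 10 Wi (1/√P80 − 1/√F80)  [Bond]
W_Bond = W / EF = 5.451 / 1.11 = 4.9108 kWh/t
P80^-0.5 = F80^-0.5 + W_Bond/(10 Wi)
  = 4.9108/(10·11.8) + 1/√15030 = 0.041617 + 0.008157 = 0.049774
P80 = (1/0.049774)² = 20.0909² = 403.64 µm

P80 = 403.6 µm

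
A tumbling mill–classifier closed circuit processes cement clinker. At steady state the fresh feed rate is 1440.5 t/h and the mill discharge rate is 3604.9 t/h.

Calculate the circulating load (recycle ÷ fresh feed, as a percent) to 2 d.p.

Discharge = new feed + return, hence
R = M − F = 3604.9 − 1440.5 = 2164.4 t/h
CL = 100·R/F = 100·2164.4/1440.5 = 150.25 %

CL = 150.25 %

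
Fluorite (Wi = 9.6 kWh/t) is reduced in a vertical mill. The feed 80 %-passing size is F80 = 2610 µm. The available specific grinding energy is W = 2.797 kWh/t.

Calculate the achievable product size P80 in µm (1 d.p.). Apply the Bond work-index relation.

W = 10·Wi·[P80^(−½) − F80^(−½)]
P80^(−½) = W/(10 Wi) + F80^(−½)
  = 2.7970/(10·9.6) + 1/√2610 = 0.029135 + 0.019574 = 0.048709
P80 = (1/0.048709)² = 20.5299² = 421.48 µm

P80 = 421.5 µm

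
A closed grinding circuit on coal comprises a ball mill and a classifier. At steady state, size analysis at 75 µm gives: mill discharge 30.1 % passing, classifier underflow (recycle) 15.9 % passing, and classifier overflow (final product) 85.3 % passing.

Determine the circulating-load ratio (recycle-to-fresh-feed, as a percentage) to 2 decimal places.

Balance %-passing 75 µm (r = R/F):
(1+r)·d = r·u + o ⇒ r = (o−d)/(d−u)
r = (85.3 − 30.1)/(30.1 − 15.9) = 55.2/14.2 = 3.8873
CL = 100·r = 388.73 %

CL = 388.73 %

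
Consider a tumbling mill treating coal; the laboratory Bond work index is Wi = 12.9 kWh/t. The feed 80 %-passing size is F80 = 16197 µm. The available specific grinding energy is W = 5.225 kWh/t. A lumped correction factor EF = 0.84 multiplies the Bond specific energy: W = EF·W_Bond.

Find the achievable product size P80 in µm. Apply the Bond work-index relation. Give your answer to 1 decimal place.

Bond:  W = 10 Wi (1/√P − 1/√F)
W_Bond = W / EF = 5.225 / 0.84 = 6.2202 kWh/t
⇒ 1/√P80 = W_Bond/(10 Wi) + 1/√F80
  = 6.2202/(10·12.9) + 1/√16197 = 0.048219 + 0.007857 = 0.056076
P80 = (1/0.056076)² = 17.8328² = 318.01 µm

P80 = 318.0 µm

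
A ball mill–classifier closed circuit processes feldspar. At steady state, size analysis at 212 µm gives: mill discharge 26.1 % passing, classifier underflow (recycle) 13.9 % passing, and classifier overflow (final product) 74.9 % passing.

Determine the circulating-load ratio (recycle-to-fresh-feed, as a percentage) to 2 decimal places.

CL = 400.00 %

Classifier node, passing 212 µm:
d + r·d = r·u + o → r(d−u) = o−d
r = (74.9 − 26.1)/(26.1 − 13.9) = 48.8/12.2 = 4.0000
CL = 100·r = 400.00 %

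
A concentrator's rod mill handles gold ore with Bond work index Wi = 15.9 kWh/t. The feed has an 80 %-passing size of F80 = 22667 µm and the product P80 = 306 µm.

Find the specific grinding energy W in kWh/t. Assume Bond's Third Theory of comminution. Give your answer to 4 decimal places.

W = 10 Wi (P80^-0.5 − F80^-0.5)
1/√306 = 0.057166;  1/√22667 = 0.006642
W = 10·15.9·(0.057166 − 0.006642) = 8.0333 kWh/t

W = 8.0333 kWh/t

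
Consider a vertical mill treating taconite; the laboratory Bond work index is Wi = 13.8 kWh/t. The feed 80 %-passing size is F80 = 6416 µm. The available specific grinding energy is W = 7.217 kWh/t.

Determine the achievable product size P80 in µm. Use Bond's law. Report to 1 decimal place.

W = 10·Wi·[P80^(−½) − F80^(−½)]
⇒ 1/√P80 = W/(10 Wi) + 1/√F80
  = 7.2170/(10·13.8) + 1/√6416 = 0.052297 + 0.012484 = 0.064782
P80 = (1/0.064782)² = 15.4365² = 238.29 µm

P80 = 238.3 µm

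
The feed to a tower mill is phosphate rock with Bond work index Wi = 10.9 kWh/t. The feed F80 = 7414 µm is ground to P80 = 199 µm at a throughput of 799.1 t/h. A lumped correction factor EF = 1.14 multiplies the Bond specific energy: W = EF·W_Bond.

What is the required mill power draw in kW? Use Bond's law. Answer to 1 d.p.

P = 5885.7 kW

W = 10·Wi·(P80^(-½) − F80^(-½))
W = 10·10.9·(1/√199 − 1/√7414) = 10·10.9·(0.059274) = 6.4609 kWh/t
Apply correction: 6.4609 × 1.14 = 7.3654 kWh/t
Mill draw = 7.3654 × 799.1 = 5885.7 kW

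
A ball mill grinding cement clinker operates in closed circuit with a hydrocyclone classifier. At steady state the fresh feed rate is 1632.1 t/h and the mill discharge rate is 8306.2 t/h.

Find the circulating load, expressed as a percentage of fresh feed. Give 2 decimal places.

CL = 408.93 %

Discharge = new feed + return, hence
R = M − F = 8306.2 − 1632.1 = 6674.1 t/h
CL = 100·R/F = 100·6674.1/1632.1 = 408.93 %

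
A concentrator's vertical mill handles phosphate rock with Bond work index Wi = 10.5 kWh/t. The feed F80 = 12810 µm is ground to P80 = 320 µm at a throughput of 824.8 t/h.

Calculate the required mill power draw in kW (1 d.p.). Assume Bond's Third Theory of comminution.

W = 10·Wi·[P80^(−½) − F80^(−½)]
W = 10·10.5·(1/√320 − 1/√12810) = 10·10.5·(0.047066) = 4.9420 kWh/t
P = W·T = 4.9420·824.8 = 4076.1 kW

P = 4076.1 kW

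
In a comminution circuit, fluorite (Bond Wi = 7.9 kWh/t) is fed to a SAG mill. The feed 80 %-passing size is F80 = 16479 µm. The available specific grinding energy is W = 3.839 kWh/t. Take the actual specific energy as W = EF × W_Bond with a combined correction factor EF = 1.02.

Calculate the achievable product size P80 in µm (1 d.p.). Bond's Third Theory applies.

P80 = 325.4 µm

W = 10·Wi·[P80^(−½) − F80^(−½)]
W_Bond = W / EF = 3.839 / 1.02 = 3.7637 kWh/t
⇒ 1/√P80 = W_Bond/(10·Wi) + 1/√F80
  = 3.7637/(10·7.9) + 1/√16479 = 0.047642 + 0.007790 = 0.055432
P80 = (1/0.055432)² = 18.0401² = 325.45 µm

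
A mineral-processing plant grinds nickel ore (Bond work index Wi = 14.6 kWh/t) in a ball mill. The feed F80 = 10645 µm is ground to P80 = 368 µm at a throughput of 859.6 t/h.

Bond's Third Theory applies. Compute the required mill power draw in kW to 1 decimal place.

P = 5325.8 kW

W = 10 Wi (1/√P80 − 1/√F80)  [Bond]
W = 10·14.6·(1/√368 − 1/√10645) = 10·14.6·(0.042436) = 6.1957 kWh/t
Power = W × throughput = 6.1957 kWh/t × 859.6 t/h = 5325.8 kW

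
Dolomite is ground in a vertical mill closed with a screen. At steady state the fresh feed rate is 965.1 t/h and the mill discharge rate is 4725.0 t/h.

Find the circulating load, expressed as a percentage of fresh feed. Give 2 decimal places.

Mill node: discharge = fresh + recycle.
R = M − F = 4725.0 − 965.1 = 3759.9 t/h
CL = 100·R/F = 100·3759.9/965.1 = 389.59 %

CL = 389.59 %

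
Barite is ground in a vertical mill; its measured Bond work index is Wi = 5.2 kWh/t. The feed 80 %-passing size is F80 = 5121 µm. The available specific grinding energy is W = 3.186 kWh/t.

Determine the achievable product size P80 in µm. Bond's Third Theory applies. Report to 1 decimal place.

W = 10 Wi (1/√P80 − 1/√F80)  [Bond]
P80^(−½) = W/(10 Wi) + F80^(−½)
  = 3.1860/(10·5.2) + 1/√5121 = 0.061269 + 0.013974 = 0.075243
P80 = (1/0.075243)² = 13.2902² = 176.63 µm

P80 = 176.6 µm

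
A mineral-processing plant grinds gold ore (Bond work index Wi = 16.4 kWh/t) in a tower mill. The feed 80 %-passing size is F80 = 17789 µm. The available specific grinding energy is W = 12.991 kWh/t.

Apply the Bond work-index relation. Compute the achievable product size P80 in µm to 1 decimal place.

P80 = 133.0 µm

W = 10 Wi (1/√P80 − 1/√F80)  [Bond]
⇒ 1/√P80 = W/(10·Wi) + 1/√F80
  = 12.9910/(10·16.4) + 1/√17789 = 0.079213 + 0.007498 = 0.086711
P80 = (1/0.086711)² = 11.5326² = 133.00 µm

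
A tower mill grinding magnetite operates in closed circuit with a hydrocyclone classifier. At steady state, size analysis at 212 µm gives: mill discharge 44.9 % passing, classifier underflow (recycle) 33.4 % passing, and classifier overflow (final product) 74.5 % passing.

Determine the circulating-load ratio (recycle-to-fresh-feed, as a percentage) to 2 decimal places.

CL = 257.39 %

Let r = R/F. Size balance at 212 µm:
(1+r)·d = r·u + o ⇒ r = (o−d)/(d−u)
r = (74.5 − 44.9)/(44.9 − 33.4) = 29.6/11.5 = 2.5739
CL = 100·r = 257.39 %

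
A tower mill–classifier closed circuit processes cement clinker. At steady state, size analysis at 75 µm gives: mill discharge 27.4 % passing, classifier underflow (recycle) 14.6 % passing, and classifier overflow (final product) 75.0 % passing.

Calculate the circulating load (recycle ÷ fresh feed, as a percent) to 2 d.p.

CL = 371.88 %

Let r = R/F. Size balance at 75 µm:
(1+r)·d = r·u + o ⇒ r = (o−d)/(d−u)
r = (75.0 − 27.4)/(27.4 − 14.6) = 47.6/12.8 = 3.7188
CL = 100·r = 371.88 %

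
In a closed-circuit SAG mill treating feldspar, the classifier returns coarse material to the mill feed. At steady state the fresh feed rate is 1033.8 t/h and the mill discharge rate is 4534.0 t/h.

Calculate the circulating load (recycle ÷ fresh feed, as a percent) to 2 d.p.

CL = 338.58 %

Discharge = new feed + return, hence
R = M − F = 4534.0 − 1033.8 = 3500.2 t/h
CL = 100·R/F = 100·3500.2/1033.8 = 338.58 %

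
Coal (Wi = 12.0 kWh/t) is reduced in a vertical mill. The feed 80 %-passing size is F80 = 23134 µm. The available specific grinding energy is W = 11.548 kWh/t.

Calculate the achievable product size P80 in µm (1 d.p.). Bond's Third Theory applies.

Bond:  W = 10 Wi (1/√P − 1/√F)
P80^(−½) = W/(10 Wi) + F80^(−½)
  = 11.5480/(10·12.0) + 1/√23134 = 0.096233 + 0.006575 = 0.102808
P80 = (1/0.102808)² = 9.7269² = 94.61 µm

P80 = 94.6 µm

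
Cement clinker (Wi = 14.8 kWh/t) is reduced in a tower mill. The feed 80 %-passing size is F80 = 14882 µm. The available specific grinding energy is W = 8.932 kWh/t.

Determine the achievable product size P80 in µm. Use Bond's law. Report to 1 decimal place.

P80 = 212.8 µm

W_Bond = 10·Wi·(1/√P₈₀ − 1/√F₈₀)
P80^-0.5 = F80^-0.5 + W/(10 Wi)
  = 8.9320/(10·14.8) + 1/√14882 = 0.060351 + 0.008197 = 0.068549
P80 = (1/0.068549)² = 14.5882² = 212.82 µm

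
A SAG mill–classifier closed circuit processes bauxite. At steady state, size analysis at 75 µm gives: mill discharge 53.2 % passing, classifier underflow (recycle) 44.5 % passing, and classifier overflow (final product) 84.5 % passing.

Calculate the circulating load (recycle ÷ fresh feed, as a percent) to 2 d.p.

CL = 359.77 %

Mass balance on the −75 µm fraction:
r = (o − d)/(d − u)
r = (84.5 − 53.2)/(53.2 − 44.5) = 31.3/8.7 = 3.5977
CL = 100·r = 359.77 %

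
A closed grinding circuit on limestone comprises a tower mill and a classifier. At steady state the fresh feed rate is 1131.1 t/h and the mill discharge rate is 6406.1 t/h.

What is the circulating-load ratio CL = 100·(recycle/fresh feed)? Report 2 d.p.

CL = 466.36 %

M = F + R at steady state, so:
R = M − F = 6406.1 − 1131.1 = 5275.0 t/h
CL = 100·R/F = 100·5275.0/1131.1 = 466.36 %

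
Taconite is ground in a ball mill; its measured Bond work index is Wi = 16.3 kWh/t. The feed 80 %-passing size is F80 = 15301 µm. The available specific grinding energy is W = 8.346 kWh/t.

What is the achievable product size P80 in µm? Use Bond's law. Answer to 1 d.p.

W = 10 Wi (P80^-0.5 − F80^-0.5)
1/√P80 = 1/√F80 + W/(10·Wi)
  = 8.3460/(10·16.3) + 1/√15301 = 0.051202 + 0.008084 = 0.059287
P80 = (1/0.059287)² = 16.8672² = 284.50 µm

P80 = 284.5 µm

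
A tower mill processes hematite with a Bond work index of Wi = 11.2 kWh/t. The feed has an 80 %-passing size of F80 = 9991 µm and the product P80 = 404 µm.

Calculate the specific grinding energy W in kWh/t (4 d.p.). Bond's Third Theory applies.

W = 4.4517 kWh/t

W_Bond = 10·Wi·(1/√P₈₀ − 1/√F₈₀)
1/√404 = 0.049752;  1/√9991 = 0.010005
W = 10·11.2·(0.049752 − 0.010005) = 4.4517 kWh/t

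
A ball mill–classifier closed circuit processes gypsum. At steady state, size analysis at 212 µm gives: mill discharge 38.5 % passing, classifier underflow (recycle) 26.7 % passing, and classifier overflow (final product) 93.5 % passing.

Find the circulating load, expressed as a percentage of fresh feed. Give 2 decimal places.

Let r = R/F. Size balance at 212 µm:
r = (o − d)/(d − u)
r = (93.5 − 38.5)/(38.5 − 26.7) = 55.0/11.8 = 4.6610
CL = 100·r = 466.10 %

CL = 466.10 %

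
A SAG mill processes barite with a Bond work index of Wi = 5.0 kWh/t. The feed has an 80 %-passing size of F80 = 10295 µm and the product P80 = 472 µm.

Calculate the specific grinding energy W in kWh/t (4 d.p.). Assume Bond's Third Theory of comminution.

W = 10·Wi·(P80^(-½) − F80^(-½))
1/√472 = 0.046029;  1/√10295 = 0.009856
W = 10·5.0·(0.046029 − 0.009856) = 1.8087 kWh/t

W = 1.8087 kWh/t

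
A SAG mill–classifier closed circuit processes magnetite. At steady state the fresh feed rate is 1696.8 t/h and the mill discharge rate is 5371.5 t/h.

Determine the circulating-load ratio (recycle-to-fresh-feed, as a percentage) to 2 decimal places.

M = F + R at steady state, so:
R = M − F = 5371.5 − 1696.8 = 3674.7 t/h
CL = 100·R/F = 100·3674.7/1696.8 = 216.57 %

CL = 216.57 %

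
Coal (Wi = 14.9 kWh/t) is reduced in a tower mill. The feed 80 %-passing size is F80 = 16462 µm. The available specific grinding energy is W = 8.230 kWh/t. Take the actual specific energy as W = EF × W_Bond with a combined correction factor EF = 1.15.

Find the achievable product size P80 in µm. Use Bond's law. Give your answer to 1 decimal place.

P80 = 320.9 µm

W = 10 Wi (1/√P80 − 1/√F80)  [Bond]
W_Bond = W / EF = 8.230 / 1.15 = 7.1565 kWh/t
⇒ 1/√P80 = W_Bond/(10 Wi) + 1/√F80
  = 7.1565/(10·14.9) + 1/√16462 = 0.048030 + 0.007794 = 0.055824
P80 = (1/0.055824)² = 17.9133² = 320.89 µm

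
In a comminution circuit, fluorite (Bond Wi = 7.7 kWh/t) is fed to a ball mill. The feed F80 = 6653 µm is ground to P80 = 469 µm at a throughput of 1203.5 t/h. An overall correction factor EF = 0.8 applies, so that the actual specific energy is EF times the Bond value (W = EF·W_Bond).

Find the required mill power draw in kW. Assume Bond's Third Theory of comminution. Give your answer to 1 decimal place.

W = 10·Wi·[P80^(−½) − F80^(−½)]
W = 10·7.7·(1/√469 − 1/√6653) = 10·7.7·(0.033916) = 2.6115 kWh/t
With EF = 0.8: W = 2.6115·0.8 = 2.0892 kWh/t
Mill draw = 2.0892 × 1203.5 = 2514.4 kW

P = 2514.4 kW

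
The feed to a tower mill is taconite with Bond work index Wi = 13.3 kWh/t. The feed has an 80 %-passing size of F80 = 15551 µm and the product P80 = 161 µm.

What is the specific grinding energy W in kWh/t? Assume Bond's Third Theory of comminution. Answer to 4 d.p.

W = 9.4153 kWh/t

W = 10·Wi·[P80^(−½) − F80^(−½)]
1/√161 = 0.078811;  1/√15551 = 0.008019
W = 10·13.3·(0.078811 − 0.008019) = 9.4153 kWh/t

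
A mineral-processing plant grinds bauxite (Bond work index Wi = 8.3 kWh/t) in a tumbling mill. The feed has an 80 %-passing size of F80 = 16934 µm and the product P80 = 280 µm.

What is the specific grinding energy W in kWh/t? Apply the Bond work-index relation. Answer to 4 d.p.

W = 4.3224 kWh/t

W = 10 Wi (P80^-0.5 − F80^-0.5)
1/√280 = 0.059761;  1/√16934 = 0.007685
W = 10·8.3·(0.059761 − 0.007685) = 4.3224 kWh/t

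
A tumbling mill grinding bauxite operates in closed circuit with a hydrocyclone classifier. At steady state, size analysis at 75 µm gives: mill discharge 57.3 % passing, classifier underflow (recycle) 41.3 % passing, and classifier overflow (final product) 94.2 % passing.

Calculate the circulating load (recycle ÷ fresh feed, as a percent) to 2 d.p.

Two-product formula at 75 µm:
Fd + Rd = Ru + Fo ⇒ R/F = (o−d)/(d−u)
r = (94.2 − 57.3)/(57.3 − 41.3) = 36.9/16.0 = 2.3063
CL = 100·r = 230.63 %

CL = 230.63 %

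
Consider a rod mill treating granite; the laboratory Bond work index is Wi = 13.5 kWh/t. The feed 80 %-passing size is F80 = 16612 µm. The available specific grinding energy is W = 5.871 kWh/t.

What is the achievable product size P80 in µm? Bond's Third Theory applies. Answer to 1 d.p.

Bond:  W = 10 Wi (1/√P − 1/√F)
P80^-0.5 = F80^-0.5 + W/(10 Wi)
  = 5.8710/(10·13.5) + 1/√16612 = 0.043489 + 0.007759 = 0.051248
P80 = (1/0.051248)² = 19.5131² = 380.76 µm

P80 = 380.8 µm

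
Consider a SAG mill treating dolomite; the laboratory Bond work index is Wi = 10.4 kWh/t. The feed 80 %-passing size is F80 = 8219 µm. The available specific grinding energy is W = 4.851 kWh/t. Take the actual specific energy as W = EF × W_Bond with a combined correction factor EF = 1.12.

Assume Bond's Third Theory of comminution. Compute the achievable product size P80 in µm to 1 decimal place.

P80 = 360.4 µm

W = 10·Wi·[P80^(−½) − F80^(−½)]
W_Bond = W / EF = 4.851 / 1.12 = 4.3312 kWh/t
1/√P80 = 1/√F80 + W_Bond/(10·Wi)
  = 4.3312/(10·10.4) + 1/√8219 = 0.041647 + 0.011030 = 0.052677
P80 = (1/0.052677)² = 18.9836² = 360.38 µm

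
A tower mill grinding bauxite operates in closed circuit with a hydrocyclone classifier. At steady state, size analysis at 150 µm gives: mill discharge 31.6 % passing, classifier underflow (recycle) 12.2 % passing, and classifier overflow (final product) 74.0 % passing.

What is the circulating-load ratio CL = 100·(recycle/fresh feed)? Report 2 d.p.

CL = 218.56 %

Two-product formula at 150 µm:
Fd + Rd = Ru + Fo ⇒ R/F = (o−d)/(d−u)
r = (74.0 − 31.6)/(31.6 − 12.2) = 42.4/19.4 = 2.1856
CL = 100·r = 218.56 %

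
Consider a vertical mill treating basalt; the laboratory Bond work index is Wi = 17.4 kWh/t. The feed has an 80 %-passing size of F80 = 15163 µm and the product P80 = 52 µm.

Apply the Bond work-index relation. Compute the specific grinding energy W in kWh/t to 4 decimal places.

Bond: W = 10·Wi·(1/√P80 − 1/√F80)
1/√52 = 0.138675;  1/√15163 = 0.008121
W = 10·17.4·(0.138675 − 0.008121) = 22.7164 kWh/t

W = 22.7164 kWh/t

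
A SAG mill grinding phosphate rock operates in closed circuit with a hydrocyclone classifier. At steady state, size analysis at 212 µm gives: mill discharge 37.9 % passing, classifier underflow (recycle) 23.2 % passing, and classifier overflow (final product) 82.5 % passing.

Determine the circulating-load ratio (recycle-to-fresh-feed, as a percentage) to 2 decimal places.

CL = 303.40 %

Balance %-passing 212 µm (r = R/F):
r = (o − d)/(d − u)
r = (82.5 − 37.9)/(37.9 − 23.2) = 44.6/14.7 = 3.0340
CL = 100·r = 303.40 %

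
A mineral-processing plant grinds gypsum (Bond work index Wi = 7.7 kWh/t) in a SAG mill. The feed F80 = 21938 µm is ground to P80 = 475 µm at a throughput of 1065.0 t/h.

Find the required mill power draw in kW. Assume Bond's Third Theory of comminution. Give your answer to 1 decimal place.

P = 3209.0 kW

W = 10 Wi / √P80 − 10 Wi / √F80
W = 10·7.7·(1/√475 − 1/√21938) = 10·7.7·(0.039132) = 3.0131 kWh/t
P = W·T = 3.0131·1065.0 = 3209.0 kW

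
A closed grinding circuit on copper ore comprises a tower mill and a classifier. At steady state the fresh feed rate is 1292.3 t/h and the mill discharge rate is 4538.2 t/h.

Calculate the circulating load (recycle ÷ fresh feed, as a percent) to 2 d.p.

M = F + R at steady state, so:
R = M − F = 4538.2 − 1292.3 = 3245.9 t/h
CL = 100·R/F = 100·3245.9/1292.3 = 251.17 %

CL = 251.17 %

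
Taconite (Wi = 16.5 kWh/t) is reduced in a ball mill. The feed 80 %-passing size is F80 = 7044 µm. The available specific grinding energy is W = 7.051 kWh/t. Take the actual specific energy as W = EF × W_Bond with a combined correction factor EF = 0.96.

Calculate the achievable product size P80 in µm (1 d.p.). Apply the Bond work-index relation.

W = 10·Wi·(P80^(-½) − F80^(-½))
W_Bond = W / EF = 7.051 / 0.96 = 7.3448 kWh/t
⇒ 1/√P80 = W_Bond/(10·Wi) + 1/√F80
  = 7.3448/(10·16.5) + 1/√7044 = 0.044514 + 0.011915 = 0.056429
P80 = (1/0.056429)² = 17.7215² = 314.05 µm

P80 = 314.0 µm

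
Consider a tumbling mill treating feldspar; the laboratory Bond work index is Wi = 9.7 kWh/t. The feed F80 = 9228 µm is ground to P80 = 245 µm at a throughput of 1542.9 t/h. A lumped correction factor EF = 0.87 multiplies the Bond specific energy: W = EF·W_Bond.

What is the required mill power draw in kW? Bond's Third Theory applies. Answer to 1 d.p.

P = 6963.1 kW

Bond:  W = 10 Wi (1/√P − 1/√F)
W = 10·9.7·(1/√245 − 1/√9228) = 10·9.7·(0.053478) = 5.1873 kWh/t
With EF = 0.87: W = 5.1873·0.87 = 4.5130 kWh/t
P_mill = W·ṁ = 4.5130·1542.9 = 6963.1 kW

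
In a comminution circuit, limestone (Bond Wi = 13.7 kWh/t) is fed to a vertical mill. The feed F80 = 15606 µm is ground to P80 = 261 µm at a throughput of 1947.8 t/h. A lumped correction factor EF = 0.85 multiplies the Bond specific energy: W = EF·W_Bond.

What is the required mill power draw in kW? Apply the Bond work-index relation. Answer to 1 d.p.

P = 12224.2 kW

W = 10 Wi (1/√P80 − 1/√F80)  [Bond]
W = 10·13.7·(1/√261 − 1/√15606) = 10·13.7·(0.053894) = 7.3834 kWh/t
With EF = 0.85: W = 7.3834·0.85 = 6.2759 kWh/t
P_mill = W·ṁ = 6.2759·1947.8 = 12224.2 kW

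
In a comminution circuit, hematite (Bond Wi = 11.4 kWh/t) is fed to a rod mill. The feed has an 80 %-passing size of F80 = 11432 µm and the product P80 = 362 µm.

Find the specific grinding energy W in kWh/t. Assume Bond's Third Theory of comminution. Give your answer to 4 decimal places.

W = 10·Wi·[P80^(−½) − F80^(−½)]
1/√362 = 0.052559;  1/√11432 = 0.009353
W = 10·11.4·(0.052559 − 0.009353) = 4.9255 kWh/t

W = 4.9255 kWh/t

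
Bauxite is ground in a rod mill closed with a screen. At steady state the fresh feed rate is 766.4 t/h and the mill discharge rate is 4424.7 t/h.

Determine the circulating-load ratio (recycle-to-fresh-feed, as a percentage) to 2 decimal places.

Mill node: discharge = fresh + recycle.
R = M − F = 4424.7 − 766.4 = 3658.3 t/h
CL = 100·R/F = 100·3658.3/766.4 = 477.34 %

CL = 477.34 %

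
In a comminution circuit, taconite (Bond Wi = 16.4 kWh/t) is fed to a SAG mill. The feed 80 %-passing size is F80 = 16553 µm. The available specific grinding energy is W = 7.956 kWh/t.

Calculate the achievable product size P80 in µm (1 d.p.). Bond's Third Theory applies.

W = 10 Wi (1/√P80 − 1/√F80)  [Bond]
P80^(−½) = W/(10 Wi) + F80^(−½)
  = 7.9560/(10·16.4) + 1/√16553 = 0.048512 + 0.007773 = 0.056285
P80 = (1/0.056285)² = 17.7668² = 315.66 µm

P80 = 315.7 µm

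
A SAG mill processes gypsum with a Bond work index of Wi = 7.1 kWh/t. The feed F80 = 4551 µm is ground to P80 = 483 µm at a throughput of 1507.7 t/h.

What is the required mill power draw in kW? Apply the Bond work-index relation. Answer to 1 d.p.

W = 10 Wi (P80^-0.5 − F80^-0.5)
W = 10·7.1·(1/√483 − 1/√4551) = 10·7.1·(0.030678) = 2.1782 kWh/t
P_mill = W·ṁ = 2.1782·1507.7 = 3284.0 kW

P = 3284.0 kW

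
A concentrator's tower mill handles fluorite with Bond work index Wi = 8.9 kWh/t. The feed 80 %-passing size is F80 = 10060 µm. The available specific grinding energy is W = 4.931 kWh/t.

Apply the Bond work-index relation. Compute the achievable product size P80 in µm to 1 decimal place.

P80 = 234.0 µm

W = 10·Wi·[P80^(−½) − F80^(−½)]
⇒ 1/√P80 = W/(10 Wi) + 1/√F80
  = 4.9310/(10·8.9) + 1/√10060 = 0.055404 + 0.009970 = 0.065375
P80 = (1/0.065375)² = 15.2965² = 233.98 µm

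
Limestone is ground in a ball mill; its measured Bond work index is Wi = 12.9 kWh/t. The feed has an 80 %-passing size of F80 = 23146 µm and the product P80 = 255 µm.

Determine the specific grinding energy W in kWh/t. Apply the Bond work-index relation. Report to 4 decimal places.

W = 7.2304 kWh/t

W = 10·Wi·(P80^(-½) − F80^(-½))
1/√255 = 0.062622;  1/√23146 = 0.006573
W = 10·12.9·(0.062622 − 0.006573) = 7.2304 kWh/t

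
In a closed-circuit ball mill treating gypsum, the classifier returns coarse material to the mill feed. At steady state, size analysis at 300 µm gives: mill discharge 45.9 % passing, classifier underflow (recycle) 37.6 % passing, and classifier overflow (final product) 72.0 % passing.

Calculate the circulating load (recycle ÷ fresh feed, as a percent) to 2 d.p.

CL = 314.46 %

Classifier node, passing 300 µm:
Fd + Rd = Ru + Fo ⇒ R/F = (o−d)/(d−u)
r = (72.0 − 45.9)/(45.9 − 37.6) = 26.1/8.3 = 3.1446
CL = 100·r = 314.46 %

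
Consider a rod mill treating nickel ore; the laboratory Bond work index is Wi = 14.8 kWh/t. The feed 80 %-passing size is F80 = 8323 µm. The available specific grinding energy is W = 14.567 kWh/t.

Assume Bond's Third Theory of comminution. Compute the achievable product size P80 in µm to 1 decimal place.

P80 = 83.6 µm

Bond:  W = 10 Wi (1/√P − 1/√F)
1/√P80 = 1/√F80 + W/(10·Wi)
  = 14.5670/(10·14.8) + 1/√8323 = 0.098426 + 0.010961 = 0.109387
P80 = (1/0.109387)² = 9.1419² = 83.57 µm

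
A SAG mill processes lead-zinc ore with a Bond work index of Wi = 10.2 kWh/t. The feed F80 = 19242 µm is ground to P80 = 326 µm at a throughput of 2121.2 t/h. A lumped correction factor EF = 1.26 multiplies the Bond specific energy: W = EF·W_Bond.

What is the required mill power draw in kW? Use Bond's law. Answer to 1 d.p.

W = 10 Wi (1/√P80 − 1/√F80)  [Bond]
W = 10·10.2·(1/√326 − 1/√19242) = 10·10.2·(0.048176) = 4.9139 kWh/t
With EF = 1.26: W = 4.9139·1.26 = 6.1916 kWh/t
P = W·T = 6.1916·2121.2 = 13133.5 kW

P = 13133.5 kW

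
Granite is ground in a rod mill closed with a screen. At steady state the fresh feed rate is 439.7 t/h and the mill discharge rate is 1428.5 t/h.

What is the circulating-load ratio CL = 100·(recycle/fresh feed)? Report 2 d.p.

Steady state: M = F + R.
R = M − F = 1428.5 − 439.7 = 988.8 t/h
CL = 100·R/F = 100·988.8/439.7 = 224.88 %

CL = 224.88 %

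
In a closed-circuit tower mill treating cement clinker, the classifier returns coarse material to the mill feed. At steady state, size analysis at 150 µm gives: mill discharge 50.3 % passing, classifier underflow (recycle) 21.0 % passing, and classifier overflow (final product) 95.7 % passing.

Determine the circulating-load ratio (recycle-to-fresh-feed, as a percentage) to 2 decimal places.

Two-product formula at 150 µm:
(1+r)·d = r·u + o ⇒ r = (o−d)/(d−u)
r = (95.7 − 50.3)/(50.3 − 21.0) = 45.4/29.3 = 1.5495
CL = 100·r = 154.95 %

CL = 154.95 %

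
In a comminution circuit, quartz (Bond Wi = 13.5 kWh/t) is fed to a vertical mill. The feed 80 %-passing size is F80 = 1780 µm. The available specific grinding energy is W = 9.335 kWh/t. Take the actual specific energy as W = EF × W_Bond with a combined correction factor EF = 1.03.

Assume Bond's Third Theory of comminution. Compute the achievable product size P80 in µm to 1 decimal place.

Bond: W = 10·Wi·(1/√P80 − 1/√F80)
W_Bond = W / EF = 9.335 / 1.03 = 9.0631 kWh/t
⇒ 1/√P80 = W_Bond/(10·Wi) + 1/√F80
  = 9.0631/(10·13.5) + 1/√1780 = 0.067134 + 0.023702 = 0.090836
P80 = (1/0.090836)² = 11.0088² = 121.19 µm

P80 = 121.2 µm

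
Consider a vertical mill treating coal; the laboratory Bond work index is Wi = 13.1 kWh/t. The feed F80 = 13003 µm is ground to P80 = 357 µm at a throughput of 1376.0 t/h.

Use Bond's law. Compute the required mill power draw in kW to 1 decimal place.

P = 7959.4 kW

W = 10 Wi (P80^-0.5 − F80^-0.5)
W = 10·13.1·(1/√357 − 1/√13003) = 10·13.1·(0.044156) = 5.7844 kWh/t
P = W·T = 5.7844·1376.0 = 7959.4 kW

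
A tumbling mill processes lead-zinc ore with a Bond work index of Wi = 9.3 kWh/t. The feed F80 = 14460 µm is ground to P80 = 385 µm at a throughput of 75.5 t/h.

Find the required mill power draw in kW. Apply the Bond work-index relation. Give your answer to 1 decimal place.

P = 299.5 kW

Bond:  W = 10 Wi (1/√P − 1/√F)
W = 10·9.3·(1/√385 − 1/√14460) = 10·9.3·(0.042649) = 3.9663 kWh/t
P_mill = W·ṁ = 3.9663·75.5 = 299.5 kW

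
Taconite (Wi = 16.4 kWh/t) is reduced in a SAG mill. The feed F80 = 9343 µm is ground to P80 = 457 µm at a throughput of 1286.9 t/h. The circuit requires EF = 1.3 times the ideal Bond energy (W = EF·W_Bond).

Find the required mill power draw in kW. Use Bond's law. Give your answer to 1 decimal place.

W = 10 Wi / √P80 − 10 Wi / √F80
W = 10·16.4·(1/√457 − 1/√9343) = 10·16.4·(0.036432) = 5.9749 kWh/t
Corrected W = EF·W_Bond = 1.3·5.9749 = 7.7674 kWh/t
P_mill = W·ṁ = 7.7674·1286.9 = 9995.9 kW

P = 9995.9 kW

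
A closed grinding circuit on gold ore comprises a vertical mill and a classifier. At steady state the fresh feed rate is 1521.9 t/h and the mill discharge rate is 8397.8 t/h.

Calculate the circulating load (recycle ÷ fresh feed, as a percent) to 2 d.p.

M = F + R at steady state, so:
R = M − F = 8397.8 − 1521.9 = 6875.9 t/h
CL = 100·R/F = 100·6875.9/1521.9 = 451.80 %

CL = 451.80 %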